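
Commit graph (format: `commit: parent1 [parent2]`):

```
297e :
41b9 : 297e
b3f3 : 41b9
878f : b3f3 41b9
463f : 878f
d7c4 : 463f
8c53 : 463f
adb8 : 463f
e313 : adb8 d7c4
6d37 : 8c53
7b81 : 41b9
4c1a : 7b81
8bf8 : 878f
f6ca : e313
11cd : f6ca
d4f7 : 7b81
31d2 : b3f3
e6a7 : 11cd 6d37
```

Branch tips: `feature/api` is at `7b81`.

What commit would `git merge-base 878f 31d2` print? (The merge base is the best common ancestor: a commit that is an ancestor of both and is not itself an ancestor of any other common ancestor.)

b3f3

Ancestors of 878f: {297e, 41b9, 878f, b3f3}.
Ancestors of 31d2: {297e, 31d2, 41b9, b3f3}.
Common ancestors: {297e, 41b9, b3f3}.
Among these, b3f3 is not an ancestor of any other common ancestor — it is the merge base.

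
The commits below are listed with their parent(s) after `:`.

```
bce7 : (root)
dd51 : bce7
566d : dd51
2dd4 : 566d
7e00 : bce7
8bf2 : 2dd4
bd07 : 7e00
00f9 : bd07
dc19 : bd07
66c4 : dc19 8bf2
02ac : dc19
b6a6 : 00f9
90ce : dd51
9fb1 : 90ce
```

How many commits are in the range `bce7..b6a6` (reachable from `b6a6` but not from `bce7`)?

4

Reachable from b6a6: {00f9, 7e00, b6a6, bce7, bd07}.
Reachable from bce7: {bce7}.
In b6a6's history but not bce7's: {00f9, 7e00, b6a6, bd07} — 4 commits.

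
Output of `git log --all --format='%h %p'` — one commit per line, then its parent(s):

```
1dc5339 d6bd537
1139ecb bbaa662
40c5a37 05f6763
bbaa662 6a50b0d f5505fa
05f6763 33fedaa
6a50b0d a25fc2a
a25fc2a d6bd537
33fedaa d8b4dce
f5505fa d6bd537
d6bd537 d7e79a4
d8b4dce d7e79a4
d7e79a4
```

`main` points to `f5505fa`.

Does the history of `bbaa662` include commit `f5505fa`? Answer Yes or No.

Yes

Ancestors of bbaa662 (commits reachable by following parents): {6a50b0d, a25fc2a, bbaa662, d6bd537, d7e79a4, f5505fa}.
f5505fa is in that set, so it is an ancestor of bbaa662.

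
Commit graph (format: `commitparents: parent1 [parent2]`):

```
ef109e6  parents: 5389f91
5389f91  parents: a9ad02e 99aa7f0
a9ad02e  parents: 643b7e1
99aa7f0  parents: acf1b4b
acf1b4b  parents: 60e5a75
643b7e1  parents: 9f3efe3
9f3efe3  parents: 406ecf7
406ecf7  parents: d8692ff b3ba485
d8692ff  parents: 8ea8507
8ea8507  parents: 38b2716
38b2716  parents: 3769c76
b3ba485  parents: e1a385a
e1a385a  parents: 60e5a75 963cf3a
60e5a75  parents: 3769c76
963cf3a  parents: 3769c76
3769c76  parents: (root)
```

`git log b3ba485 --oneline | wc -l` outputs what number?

5

Walking parent pointers from b3ba485: reachable set = {3769c76, 60e5a75, 963cf3a, b3ba485, e1a385a}.
That is 5 commits.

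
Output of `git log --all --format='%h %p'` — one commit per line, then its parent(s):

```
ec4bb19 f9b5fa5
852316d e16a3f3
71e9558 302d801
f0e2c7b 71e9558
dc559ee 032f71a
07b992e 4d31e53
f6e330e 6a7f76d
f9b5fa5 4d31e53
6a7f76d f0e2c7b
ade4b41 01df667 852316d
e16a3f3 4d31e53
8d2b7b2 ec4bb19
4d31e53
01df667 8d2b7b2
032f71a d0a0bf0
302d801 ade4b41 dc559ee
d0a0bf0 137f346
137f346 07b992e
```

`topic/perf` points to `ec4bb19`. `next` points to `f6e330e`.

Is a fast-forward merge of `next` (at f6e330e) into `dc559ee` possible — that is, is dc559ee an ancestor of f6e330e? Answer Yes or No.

A fast-forward from dc559ee to f6e330e is possible iff dc559ee is an ancestor of f6e330e.
Ancestors of f6e330e: {01df667, 032f71a, 07b992e, 137f346, 302d801, 4d31e53, 6a7f76d, 71e9558, 852316d, 8d2b7b2, ade4b41, d0a0bf0, dc559ee, e16a3f3, ec4bb19, f0e2c7b, f6e330e, f9b5fa5}.
dc559ee is among them, so fast-forward is possible.

Yes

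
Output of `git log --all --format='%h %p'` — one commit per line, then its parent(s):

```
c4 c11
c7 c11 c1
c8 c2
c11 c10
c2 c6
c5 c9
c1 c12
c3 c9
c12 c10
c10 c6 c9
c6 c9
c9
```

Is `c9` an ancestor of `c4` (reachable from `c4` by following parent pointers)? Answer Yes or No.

Ancestors of c4 (commits reachable by following parents): {c10, c11, c4, c6, c9}.
c9 is in that set, so it is an ancestor of c4.

Yes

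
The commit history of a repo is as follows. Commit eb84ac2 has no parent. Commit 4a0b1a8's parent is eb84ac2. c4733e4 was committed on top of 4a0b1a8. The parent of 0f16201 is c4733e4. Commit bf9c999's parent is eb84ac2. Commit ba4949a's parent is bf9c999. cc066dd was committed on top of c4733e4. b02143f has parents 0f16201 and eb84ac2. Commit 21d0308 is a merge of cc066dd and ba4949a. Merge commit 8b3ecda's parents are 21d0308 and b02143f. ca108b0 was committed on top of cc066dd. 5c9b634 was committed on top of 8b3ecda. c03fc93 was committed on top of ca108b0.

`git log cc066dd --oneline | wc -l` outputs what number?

Walking parent pointers from cc066dd: reachable set = {4a0b1a8, c4733e4, cc066dd, eb84ac2}.
That is 4 commits.

4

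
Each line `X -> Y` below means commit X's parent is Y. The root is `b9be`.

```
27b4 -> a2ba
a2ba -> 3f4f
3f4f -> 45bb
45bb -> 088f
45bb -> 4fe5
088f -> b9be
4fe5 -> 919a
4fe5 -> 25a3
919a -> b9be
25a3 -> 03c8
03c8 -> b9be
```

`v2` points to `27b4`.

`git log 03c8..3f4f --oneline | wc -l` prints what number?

6

Reachable from 3f4f: {03c8, 088f, 25a3, 3f4f, 45bb, 4fe5, 919a, b9be}.
Reachable from 03c8: {03c8, b9be}.
In 3f4f's history but not 03c8's: {088f, 25a3, 3f4f, 45bb, 4fe5, 919a} — 6 commits.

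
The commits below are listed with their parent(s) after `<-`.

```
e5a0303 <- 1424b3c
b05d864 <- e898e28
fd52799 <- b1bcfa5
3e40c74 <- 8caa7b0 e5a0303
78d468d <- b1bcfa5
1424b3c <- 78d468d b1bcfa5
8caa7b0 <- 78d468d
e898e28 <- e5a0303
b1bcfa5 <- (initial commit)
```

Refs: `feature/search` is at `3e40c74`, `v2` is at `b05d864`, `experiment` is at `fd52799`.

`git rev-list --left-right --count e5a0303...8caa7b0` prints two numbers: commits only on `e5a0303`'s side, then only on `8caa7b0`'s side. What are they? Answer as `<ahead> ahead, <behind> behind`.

2 ahead, 1 behind

Reachable from e5a0303: {1424b3c, 78d468d, b1bcfa5, e5a0303}.
Reachable from 8caa7b0: {78d468d, 8caa7b0, b1bcfa5}.
Only in e5a0303's history (ahead): {1424b3c, e5a0303} — 2.
Only in 8caa7b0's history (behind): {8caa7b0} — 1.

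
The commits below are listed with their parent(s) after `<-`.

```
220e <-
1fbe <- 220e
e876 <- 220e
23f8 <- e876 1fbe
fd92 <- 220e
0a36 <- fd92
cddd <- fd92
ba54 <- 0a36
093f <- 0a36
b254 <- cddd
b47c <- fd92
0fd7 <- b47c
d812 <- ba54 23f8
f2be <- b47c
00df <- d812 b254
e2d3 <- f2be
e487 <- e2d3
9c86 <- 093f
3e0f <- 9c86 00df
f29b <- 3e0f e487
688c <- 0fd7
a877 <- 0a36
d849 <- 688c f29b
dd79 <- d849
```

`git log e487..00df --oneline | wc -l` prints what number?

9

Reachable from 00df: {00df, 0a36, 1fbe, 220e, 23f8, b254, ba54, cddd, d812, e876, fd92}.
Reachable from e487: {220e, b47c, e2d3, e487, f2be, fd92}.
In 00df's history but not e487's: {00df, 0a36, 1fbe, 23f8, b254, ba54, cddd, d812, e876} — 9 commits.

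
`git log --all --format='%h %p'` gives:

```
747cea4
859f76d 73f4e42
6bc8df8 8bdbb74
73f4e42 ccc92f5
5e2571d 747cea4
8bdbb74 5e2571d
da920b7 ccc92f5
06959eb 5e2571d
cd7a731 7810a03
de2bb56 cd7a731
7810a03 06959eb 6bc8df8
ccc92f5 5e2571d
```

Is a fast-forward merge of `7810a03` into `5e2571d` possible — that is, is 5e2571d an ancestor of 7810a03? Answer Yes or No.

Yes

A fast-forward from 5e2571d to 7810a03 is possible iff 5e2571d is an ancestor of 7810a03.
Ancestors of 7810a03: {06959eb, 5e2571d, 6bc8df8, 747cea4, 7810a03, 8bdbb74}.
5e2571d is among them, so fast-forward is possible.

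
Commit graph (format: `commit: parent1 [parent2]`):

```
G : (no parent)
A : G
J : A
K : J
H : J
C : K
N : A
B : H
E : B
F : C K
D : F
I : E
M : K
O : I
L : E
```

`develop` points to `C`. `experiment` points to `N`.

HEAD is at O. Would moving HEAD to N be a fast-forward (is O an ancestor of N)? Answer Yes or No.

A fast-forward from O to N is possible iff O is an ancestor of N.
Ancestors of N: {A, G, N}.
O is not among them, so fast-forward is not possible.

No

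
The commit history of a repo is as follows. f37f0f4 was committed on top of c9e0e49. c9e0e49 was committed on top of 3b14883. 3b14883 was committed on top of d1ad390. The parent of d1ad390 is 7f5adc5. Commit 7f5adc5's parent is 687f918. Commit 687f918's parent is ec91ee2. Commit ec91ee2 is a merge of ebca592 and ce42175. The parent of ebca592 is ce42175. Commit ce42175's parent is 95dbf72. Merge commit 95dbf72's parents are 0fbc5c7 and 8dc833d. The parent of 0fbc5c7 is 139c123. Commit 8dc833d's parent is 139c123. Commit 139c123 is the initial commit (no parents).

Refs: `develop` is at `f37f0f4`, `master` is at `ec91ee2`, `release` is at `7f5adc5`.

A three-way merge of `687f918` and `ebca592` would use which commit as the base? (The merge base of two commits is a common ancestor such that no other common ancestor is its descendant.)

Ancestors of 687f918: {0fbc5c7, 139c123, 687f918, 8dc833d, 95dbf72, ce42175, ebca592, ec91ee2}.
Ancestors of ebca592: {0fbc5c7, 139c123, 8dc833d, 95dbf72, ce42175, ebca592}.
Common ancestors: {0fbc5c7, 139c123, 8dc833d, 95dbf72, ce42175, ebca592}.
Among these, ebca592 is not an ancestor of any other common ancestor — it is the merge base.

ebca592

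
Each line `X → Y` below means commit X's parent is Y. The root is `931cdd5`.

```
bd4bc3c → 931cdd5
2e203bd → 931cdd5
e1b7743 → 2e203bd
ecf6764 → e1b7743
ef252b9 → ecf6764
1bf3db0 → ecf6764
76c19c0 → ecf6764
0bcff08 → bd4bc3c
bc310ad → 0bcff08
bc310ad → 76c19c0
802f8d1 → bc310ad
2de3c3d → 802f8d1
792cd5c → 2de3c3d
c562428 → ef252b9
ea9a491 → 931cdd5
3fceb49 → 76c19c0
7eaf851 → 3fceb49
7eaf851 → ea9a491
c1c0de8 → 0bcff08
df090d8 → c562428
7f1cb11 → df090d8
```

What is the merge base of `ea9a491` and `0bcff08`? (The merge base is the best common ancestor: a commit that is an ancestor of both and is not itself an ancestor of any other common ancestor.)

Ancestors of ea9a491: {931cdd5, ea9a491}.
Ancestors of 0bcff08: {0bcff08, 931cdd5, bd4bc3c}.
Common ancestors: {931cdd5}.
The only common ancestor is 931cdd5, so it is the merge base.

931cdd5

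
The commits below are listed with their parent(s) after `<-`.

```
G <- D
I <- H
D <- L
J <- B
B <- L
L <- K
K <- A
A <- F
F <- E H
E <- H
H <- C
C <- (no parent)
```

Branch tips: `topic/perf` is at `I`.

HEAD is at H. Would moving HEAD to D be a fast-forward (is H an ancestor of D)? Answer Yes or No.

A fast-forward from H to D is possible iff H is an ancestor of D.
Ancestors of D: {A, C, D, E, F, H, K, L}.
H is among them, so fast-forward is possible.

Yes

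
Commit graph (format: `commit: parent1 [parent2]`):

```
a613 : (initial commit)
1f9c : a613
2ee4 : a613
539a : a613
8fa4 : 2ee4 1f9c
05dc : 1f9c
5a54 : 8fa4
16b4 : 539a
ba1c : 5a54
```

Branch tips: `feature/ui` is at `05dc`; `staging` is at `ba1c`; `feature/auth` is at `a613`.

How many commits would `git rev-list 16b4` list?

Walking parent pointers from 16b4: reachable set = {16b4, 539a, a613}.
That is 3 commits.

3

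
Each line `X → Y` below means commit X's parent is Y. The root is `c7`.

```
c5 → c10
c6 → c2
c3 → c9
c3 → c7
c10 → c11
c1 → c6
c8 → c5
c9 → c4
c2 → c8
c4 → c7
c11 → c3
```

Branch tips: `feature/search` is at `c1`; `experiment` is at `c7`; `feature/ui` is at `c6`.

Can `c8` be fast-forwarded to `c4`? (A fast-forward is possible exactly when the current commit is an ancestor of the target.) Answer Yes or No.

No

A fast-forward from c8 to c4 is possible iff c8 is an ancestor of c4.
Ancestors of c4: {c4, c7}.
c8 is not among them, so fast-forward is not possible.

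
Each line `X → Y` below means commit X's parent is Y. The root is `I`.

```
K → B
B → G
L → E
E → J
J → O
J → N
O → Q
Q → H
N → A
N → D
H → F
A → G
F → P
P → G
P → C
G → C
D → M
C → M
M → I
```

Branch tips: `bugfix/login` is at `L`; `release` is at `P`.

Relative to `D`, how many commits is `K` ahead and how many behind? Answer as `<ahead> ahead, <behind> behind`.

4 ahead, 1 behind

Reachable from K: {B, C, G, I, K, M}.
Reachable from D: {D, I, M}.
Only in K's history (ahead): {B, C, G, K} — 4.
Only in D's history (behind): {D} — 1.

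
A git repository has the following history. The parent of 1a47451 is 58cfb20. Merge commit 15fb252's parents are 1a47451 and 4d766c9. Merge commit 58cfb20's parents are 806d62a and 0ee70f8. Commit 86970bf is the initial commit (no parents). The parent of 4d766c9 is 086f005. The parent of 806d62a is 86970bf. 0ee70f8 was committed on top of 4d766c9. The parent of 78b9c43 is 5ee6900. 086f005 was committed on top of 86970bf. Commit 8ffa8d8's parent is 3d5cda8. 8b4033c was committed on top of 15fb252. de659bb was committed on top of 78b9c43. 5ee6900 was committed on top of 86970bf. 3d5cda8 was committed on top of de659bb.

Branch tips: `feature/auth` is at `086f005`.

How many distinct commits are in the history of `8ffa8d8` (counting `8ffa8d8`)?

6

Walking parent pointers from 8ffa8d8: reachable set = {3d5cda8, 5ee6900, 78b9c43, 86970bf, 8ffa8d8, de659bb}.
That is 6 commits.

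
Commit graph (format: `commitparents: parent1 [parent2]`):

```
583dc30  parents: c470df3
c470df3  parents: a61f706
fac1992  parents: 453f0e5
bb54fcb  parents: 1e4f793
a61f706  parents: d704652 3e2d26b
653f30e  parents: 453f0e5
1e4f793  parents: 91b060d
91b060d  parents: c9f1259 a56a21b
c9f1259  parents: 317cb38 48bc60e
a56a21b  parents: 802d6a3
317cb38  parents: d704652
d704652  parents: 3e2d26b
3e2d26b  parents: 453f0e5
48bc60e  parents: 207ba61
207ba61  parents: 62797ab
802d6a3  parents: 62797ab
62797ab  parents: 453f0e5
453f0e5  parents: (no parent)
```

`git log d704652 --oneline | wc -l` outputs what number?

Walking parent pointers from d704652: reachable set = {3e2d26b, 453f0e5, d704652}.
That is 3 commits.

3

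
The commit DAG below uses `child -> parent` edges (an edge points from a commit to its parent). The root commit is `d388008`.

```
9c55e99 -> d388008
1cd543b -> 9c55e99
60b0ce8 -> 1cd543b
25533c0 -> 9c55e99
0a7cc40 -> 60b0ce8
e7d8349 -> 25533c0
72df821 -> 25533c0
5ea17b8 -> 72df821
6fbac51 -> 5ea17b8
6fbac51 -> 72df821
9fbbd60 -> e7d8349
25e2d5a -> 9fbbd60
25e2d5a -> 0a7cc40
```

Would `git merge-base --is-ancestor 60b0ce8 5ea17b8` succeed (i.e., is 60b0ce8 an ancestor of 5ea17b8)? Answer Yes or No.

No

Ancestors of 5ea17b8: {25533c0, 5ea17b8, 72df821, 9c55e99, d388008}.
60b0ce8 is not in that set, so it is not an ancestor of 5ea17b8.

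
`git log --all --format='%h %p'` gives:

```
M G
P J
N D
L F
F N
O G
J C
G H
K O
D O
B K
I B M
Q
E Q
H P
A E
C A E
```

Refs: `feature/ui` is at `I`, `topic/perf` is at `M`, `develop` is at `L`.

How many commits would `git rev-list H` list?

7

Walking parent pointers from H: reachable set = {A, C, E, H, J, P, Q}.
That is 7 commits.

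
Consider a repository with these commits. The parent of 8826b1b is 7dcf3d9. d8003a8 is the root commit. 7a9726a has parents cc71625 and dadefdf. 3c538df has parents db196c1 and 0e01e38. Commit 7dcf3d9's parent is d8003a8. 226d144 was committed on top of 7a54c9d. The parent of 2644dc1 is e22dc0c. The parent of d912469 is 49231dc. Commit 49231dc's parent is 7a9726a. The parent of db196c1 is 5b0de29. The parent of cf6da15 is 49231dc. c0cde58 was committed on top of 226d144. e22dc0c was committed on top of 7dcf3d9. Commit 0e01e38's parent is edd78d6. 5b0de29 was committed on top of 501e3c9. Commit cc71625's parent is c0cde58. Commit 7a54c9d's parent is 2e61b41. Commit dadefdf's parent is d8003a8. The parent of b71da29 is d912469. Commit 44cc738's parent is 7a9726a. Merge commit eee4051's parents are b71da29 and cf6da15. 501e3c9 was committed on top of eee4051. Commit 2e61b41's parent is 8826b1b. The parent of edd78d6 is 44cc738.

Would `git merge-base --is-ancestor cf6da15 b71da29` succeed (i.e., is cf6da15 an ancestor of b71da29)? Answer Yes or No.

Ancestors of b71da29: {226d144, 2e61b41, 49231dc, 7a54c9d, 7a9726a, 7dcf3d9, 8826b1b, b71da29, c0cde58, cc71625, d8003a8, d912469, dadefdf}.
cf6da15 is not in that set, so it is not an ancestor of b71da29.

No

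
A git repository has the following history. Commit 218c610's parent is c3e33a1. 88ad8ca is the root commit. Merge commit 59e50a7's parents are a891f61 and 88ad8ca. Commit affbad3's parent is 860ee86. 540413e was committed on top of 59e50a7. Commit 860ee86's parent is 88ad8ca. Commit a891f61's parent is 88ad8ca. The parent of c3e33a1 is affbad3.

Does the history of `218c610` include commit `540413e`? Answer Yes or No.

Ancestors of 218c610: {218c610, 860ee86, 88ad8ca, affbad3, c3e33a1}.
540413e is not in that set, so it is not an ancestor of 218c610.

No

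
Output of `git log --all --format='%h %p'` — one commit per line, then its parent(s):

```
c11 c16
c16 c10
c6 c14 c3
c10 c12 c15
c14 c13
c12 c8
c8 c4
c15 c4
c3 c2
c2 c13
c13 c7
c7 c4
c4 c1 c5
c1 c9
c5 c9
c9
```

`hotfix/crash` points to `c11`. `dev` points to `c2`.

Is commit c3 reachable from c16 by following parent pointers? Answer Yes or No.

Ancestors of c16: {c1, c10, c12, c15, c16, c4, c5, c8, c9}.
c3 is not in that set, so it is not an ancestor of c16.

No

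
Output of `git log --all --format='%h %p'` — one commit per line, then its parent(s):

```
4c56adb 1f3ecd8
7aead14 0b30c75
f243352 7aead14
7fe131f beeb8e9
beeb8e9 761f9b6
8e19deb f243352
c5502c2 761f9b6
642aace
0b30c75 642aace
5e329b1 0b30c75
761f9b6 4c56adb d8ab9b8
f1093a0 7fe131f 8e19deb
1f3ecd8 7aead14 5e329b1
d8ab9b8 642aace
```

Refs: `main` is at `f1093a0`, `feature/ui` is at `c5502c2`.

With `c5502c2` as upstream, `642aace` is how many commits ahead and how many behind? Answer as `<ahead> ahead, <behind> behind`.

0 ahead, 8 behind

Reachable from 642aace: {642aace}.
Reachable from c5502c2: {0b30c75, 1f3ecd8, 4c56adb, 5e329b1, 642aace, 761f9b6, 7aead14, c5502c2, d8ab9b8}.
Only in 642aace's history (ahead): {} — 0.
Only in c5502c2's history (behind): {0b30c75, 1f3ecd8, 4c56adb, 5e329b1, 761f9b6, 7aead14, c5502c2, d8ab9b8} — 8.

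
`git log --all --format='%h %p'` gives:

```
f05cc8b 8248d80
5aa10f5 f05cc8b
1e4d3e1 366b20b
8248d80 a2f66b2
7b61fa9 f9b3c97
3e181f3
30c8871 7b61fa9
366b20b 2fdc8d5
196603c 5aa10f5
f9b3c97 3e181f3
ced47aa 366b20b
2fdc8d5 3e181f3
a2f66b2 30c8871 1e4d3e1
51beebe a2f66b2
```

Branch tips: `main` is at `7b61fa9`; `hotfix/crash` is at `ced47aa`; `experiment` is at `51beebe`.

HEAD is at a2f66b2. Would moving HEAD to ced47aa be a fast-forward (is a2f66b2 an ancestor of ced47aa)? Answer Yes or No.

No

A fast-forward from a2f66b2 to ced47aa is possible iff a2f66b2 is an ancestor of ced47aa.
Ancestors of ced47aa: {2fdc8d5, 366b20b, 3e181f3, ced47aa}.
a2f66b2 is not among them, so fast-forward is not possible.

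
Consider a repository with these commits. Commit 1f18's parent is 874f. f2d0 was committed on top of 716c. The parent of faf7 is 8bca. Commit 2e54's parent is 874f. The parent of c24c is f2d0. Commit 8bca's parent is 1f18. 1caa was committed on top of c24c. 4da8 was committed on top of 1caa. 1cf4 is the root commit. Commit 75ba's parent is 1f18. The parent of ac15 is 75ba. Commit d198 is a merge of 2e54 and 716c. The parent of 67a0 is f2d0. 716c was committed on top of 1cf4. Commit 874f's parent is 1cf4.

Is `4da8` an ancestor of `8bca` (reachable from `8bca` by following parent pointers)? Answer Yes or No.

No

Ancestors of 8bca: {1cf4, 1f18, 874f, 8bca}.
4da8 is not in that set, so it is not an ancestor of 8bca.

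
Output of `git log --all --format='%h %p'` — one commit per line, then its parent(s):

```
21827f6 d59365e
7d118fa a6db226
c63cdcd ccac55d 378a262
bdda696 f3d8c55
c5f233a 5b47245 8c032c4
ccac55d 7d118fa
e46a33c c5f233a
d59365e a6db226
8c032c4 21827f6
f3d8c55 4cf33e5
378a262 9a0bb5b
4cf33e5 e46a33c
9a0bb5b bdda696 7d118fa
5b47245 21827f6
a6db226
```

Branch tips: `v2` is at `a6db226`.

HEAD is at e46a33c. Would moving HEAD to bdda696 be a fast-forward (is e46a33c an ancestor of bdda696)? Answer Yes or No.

Yes

A fast-forward from e46a33c to bdda696 is possible iff e46a33c is an ancestor of bdda696.
Ancestors of bdda696: {21827f6, 4cf33e5, 5b47245, 8c032c4, a6db226, bdda696, c5f233a, d59365e, e46a33c, f3d8c55}.
e46a33c is among them, so fast-forward is possible.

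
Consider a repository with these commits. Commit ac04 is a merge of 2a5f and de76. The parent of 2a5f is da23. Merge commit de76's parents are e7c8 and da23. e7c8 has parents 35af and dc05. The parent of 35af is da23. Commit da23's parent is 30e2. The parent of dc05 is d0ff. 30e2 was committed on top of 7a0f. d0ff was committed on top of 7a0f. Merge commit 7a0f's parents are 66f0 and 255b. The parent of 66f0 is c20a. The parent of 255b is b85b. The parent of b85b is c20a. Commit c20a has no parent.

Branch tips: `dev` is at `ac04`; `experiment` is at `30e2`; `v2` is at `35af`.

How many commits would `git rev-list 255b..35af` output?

Reachable from 35af: {255b, 30e2, 35af, 66f0, 7a0f, b85b, c20a, da23}.
Reachable from 255b: {255b, b85b, c20a}.
In 35af's history but not 255b's: {30e2, 35af, 66f0, 7a0f, da23} — 5 commits.

5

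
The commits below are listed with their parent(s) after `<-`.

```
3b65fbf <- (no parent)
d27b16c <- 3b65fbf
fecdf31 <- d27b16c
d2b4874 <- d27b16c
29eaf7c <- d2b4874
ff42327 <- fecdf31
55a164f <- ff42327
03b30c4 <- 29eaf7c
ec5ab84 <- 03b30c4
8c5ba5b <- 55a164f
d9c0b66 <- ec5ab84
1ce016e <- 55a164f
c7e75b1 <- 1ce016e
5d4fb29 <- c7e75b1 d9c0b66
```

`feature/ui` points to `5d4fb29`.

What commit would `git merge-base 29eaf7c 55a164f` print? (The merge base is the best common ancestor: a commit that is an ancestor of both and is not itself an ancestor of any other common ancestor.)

Ancestors of 29eaf7c: {29eaf7c, 3b65fbf, d27b16c, d2b4874}.
Ancestors of 55a164f: {3b65fbf, 55a164f, d27b16c, fecdf31, ff42327}.
Common ancestors: {3b65fbf, d27b16c}.
Among these, d27b16c is not an ancestor of any other common ancestor — it is the merge base.

d27b16c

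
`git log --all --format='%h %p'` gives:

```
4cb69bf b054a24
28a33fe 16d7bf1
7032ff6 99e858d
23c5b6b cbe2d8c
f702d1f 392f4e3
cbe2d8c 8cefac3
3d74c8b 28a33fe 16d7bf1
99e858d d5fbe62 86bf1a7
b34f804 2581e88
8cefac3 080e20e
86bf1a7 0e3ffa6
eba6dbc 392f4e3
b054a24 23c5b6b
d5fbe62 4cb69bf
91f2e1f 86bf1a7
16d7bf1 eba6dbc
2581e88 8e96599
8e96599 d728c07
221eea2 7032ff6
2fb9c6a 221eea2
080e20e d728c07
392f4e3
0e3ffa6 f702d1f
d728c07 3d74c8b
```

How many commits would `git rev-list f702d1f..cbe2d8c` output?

Reachable from cbe2d8c: {080e20e, 16d7bf1, 28a33fe, 392f4e3, 3d74c8b, 8cefac3, cbe2d8c, d728c07, eba6dbc}.
Reachable from f702d1f: {392f4e3, f702d1f}.
In cbe2d8c's history but not f702d1f's: {080e20e, 16d7bf1, 28a33fe, 3d74c8b, 8cefac3, cbe2d8c, d728c07, eba6dbc} — 8 commits.

8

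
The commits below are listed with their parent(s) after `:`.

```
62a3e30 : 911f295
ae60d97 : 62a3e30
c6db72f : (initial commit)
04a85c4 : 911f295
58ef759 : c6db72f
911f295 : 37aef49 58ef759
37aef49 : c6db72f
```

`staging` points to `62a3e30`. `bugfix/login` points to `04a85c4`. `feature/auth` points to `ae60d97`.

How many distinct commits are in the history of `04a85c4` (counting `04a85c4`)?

5

Walking parent pointers from 04a85c4: reachable set = {04a85c4, 37aef49, 58ef759, 911f295, c6db72f}.
That is 5 commits.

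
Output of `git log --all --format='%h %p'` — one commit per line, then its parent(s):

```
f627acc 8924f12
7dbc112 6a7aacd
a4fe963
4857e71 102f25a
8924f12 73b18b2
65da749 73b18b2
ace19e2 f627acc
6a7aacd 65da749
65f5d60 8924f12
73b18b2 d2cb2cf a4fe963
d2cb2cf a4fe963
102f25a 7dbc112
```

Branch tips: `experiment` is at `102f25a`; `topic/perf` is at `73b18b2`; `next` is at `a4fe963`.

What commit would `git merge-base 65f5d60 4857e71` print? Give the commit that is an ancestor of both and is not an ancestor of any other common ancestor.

73b18b2

Ancestors of 65f5d60: {65f5d60, 73b18b2, 8924f12, a4fe963, d2cb2cf}.
Ancestors of 4857e71: {102f25a, 4857e71, 65da749, 6a7aacd, 73b18b2, 7dbc112, a4fe963, d2cb2cf}.
Common ancestors: {73b18b2, a4fe963, d2cb2cf}.
Among these, 73b18b2 is not an ancestor of any other common ancestor — it is the merge base.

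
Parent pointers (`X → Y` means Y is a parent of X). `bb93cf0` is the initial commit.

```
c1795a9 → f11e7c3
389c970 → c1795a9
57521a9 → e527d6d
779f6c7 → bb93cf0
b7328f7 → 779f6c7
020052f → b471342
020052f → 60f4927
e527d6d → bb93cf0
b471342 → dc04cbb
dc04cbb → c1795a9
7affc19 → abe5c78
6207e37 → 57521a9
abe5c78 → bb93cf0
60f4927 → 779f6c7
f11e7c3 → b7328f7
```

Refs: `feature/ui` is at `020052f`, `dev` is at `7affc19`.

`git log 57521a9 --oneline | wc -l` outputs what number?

3

Walking parent pointers from 57521a9: reachable set = {57521a9, bb93cf0, e527d6d}.
That is 3 commits.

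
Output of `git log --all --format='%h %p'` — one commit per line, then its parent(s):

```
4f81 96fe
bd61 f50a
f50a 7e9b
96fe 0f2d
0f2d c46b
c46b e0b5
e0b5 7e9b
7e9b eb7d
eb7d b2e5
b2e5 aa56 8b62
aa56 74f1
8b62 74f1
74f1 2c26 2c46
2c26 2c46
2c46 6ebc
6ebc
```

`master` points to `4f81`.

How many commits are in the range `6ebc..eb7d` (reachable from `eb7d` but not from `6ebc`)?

7

Reachable from eb7d: {2c26, 2c46, 6ebc, 74f1, 8b62, aa56, b2e5, eb7d}.
Reachable from 6ebc: {6ebc}.
In eb7d's history but not 6ebc's: {2c26, 2c46, 74f1, 8b62, aa56, b2e5, eb7d} — 7 commits.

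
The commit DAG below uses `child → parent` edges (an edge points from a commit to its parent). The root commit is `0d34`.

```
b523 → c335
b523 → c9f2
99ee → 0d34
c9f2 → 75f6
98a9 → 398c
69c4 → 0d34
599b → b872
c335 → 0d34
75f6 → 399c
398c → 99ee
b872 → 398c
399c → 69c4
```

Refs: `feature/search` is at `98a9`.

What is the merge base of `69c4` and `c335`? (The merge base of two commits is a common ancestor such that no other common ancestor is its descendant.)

0d34

Ancestors of 69c4: {0d34, 69c4}.
Ancestors of c335: {0d34, c335}.
Common ancestors: {0d34}.
The only common ancestor is 0d34, so it is the merge base.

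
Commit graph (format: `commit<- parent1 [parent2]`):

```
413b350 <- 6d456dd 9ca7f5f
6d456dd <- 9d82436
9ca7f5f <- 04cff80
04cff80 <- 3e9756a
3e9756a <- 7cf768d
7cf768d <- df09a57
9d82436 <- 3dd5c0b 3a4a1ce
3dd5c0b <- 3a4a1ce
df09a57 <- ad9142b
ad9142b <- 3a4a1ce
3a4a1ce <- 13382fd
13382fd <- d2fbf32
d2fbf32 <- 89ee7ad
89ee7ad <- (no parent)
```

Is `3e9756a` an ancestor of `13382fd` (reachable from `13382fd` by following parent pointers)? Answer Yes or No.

No

Ancestors of 13382fd: {13382fd, 89ee7ad, d2fbf32}.
3e9756a is not in that set, so it is not an ancestor of 13382fd.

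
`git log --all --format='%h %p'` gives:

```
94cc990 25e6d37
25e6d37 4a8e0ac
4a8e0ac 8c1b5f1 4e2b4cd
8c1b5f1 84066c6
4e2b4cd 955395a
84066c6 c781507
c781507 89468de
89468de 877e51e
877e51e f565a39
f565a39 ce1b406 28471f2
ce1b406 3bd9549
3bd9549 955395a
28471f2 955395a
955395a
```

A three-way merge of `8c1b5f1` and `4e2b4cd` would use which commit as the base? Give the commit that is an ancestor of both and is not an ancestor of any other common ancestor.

Ancestors of 8c1b5f1: {28471f2, 3bd9549, 84066c6, 877e51e, 89468de, 8c1b5f1, 955395a, c781507, ce1b406, f565a39}.
Ancestors of 4e2b4cd: {4e2b4cd, 955395a}.
Common ancestors: {955395a}.
The only common ancestor is 955395a, so it is the merge base.

955395a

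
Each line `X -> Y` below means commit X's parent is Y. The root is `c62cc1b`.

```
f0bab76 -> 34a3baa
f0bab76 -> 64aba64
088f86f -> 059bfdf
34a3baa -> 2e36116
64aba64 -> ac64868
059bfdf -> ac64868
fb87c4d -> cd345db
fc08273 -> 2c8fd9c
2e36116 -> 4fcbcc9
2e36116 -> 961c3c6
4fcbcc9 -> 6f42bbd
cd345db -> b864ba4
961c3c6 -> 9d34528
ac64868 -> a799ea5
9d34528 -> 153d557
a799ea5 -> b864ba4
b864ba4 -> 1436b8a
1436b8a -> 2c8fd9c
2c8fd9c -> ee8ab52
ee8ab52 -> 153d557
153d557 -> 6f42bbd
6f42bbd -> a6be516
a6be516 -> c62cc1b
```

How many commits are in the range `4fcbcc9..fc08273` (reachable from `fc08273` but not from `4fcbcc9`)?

4

Reachable from fc08273: {153d557, 2c8fd9c, 6f42bbd, a6be516, c62cc1b, ee8ab52, fc08273}.
Reachable from 4fcbcc9: {4fcbcc9, 6f42bbd, a6be516, c62cc1b}.
In fc08273's history but not 4fcbcc9's: {153d557, 2c8fd9c, ee8ab52, fc08273} — 4 commits.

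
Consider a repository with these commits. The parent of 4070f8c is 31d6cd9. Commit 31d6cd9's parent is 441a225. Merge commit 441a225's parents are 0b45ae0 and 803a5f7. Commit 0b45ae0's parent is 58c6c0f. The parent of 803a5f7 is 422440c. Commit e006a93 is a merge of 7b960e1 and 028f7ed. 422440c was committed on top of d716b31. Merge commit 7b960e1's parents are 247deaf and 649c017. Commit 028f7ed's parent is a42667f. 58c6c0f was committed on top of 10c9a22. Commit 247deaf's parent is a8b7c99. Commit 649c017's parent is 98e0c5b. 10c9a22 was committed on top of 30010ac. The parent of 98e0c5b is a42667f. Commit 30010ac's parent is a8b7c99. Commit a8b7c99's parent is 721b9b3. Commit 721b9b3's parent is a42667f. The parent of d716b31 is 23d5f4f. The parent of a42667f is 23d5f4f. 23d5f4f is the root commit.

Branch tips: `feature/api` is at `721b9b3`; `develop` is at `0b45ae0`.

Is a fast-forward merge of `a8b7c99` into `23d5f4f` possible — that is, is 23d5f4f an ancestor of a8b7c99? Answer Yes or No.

A fast-forward from 23d5f4f to a8b7c99 is possible iff 23d5f4f is an ancestor of a8b7c99.
Ancestors of a8b7c99: {23d5f4f, 721b9b3, a42667f, a8b7c99}.
23d5f4f is among them, so fast-forward is possible.

Yes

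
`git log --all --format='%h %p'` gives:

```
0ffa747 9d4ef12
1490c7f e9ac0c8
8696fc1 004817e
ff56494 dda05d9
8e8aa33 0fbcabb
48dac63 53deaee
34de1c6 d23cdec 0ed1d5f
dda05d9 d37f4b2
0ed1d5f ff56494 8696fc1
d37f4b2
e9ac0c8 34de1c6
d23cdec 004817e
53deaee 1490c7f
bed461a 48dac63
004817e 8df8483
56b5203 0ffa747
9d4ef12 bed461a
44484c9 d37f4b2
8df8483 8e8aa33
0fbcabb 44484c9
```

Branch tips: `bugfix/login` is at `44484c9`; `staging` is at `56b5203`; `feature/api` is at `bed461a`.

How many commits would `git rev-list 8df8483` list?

Walking parent pointers from 8df8483: reachable set = {0fbcabb, 44484c9, 8df8483, 8e8aa33, d37f4b2}.
That is 5 commits.

5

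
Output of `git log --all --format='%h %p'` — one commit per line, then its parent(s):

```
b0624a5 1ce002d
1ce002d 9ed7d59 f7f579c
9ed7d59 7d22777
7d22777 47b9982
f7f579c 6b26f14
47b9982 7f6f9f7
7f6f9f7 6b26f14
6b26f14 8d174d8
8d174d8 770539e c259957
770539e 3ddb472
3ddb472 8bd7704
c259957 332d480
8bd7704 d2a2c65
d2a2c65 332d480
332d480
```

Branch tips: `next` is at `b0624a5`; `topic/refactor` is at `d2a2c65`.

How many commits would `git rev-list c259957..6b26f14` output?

Reachable from 6b26f14: {332d480, 3ddb472, 6b26f14, 770539e, 8bd7704, 8d174d8, c259957, d2a2c65}.
Reachable from c259957: {332d480, c259957}.
In 6b26f14's history but not c259957's: {3ddb472, 6b26f14, 770539e, 8bd7704, 8d174d8, d2a2c65} — 6 commits.

6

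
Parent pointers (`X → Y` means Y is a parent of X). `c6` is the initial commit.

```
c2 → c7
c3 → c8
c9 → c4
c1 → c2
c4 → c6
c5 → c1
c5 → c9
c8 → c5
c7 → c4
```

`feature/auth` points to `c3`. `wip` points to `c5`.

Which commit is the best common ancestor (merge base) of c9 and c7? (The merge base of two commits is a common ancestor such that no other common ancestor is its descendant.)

Ancestors of c9: {c4, c6, c9}.
Ancestors of c7: {c4, c6, c7}.
Common ancestors: {c4, c6}.
Among these, c4 is not an ancestor of any other common ancestor — it is the merge base.

c4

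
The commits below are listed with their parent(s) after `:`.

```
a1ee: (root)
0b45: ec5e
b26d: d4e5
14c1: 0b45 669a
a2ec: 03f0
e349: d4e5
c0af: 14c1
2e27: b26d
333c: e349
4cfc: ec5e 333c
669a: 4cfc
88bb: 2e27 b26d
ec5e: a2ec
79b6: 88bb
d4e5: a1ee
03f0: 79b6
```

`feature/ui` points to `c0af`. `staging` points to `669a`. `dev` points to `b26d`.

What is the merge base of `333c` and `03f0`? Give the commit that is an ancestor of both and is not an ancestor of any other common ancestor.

d4e5

Ancestors of 333c: {333c, a1ee, d4e5, e349}.
Ancestors of 03f0: {03f0, 2e27, 79b6, 88bb, a1ee, b26d, d4e5}.
Common ancestors: {a1ee, d4e5}.
Among these, d4e5 is not an ancestor of any other common ancestor — it is the merge base.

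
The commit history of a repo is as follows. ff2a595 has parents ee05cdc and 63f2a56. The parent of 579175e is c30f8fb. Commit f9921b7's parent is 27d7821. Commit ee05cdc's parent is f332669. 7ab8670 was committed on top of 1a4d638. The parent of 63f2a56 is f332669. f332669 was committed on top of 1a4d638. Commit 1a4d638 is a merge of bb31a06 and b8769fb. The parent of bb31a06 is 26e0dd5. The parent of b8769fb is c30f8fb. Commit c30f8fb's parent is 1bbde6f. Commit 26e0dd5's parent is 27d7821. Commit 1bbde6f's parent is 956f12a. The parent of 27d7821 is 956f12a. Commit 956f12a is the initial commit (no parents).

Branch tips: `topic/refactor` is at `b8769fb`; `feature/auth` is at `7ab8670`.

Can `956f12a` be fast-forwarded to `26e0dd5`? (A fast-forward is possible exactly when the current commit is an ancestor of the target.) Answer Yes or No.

A fast-forward from 956f12a to 26e0dd5 is possible iff 956f12a is an ancestor of 26e0dd5.
Ancestors of 26e0dd5: {26e0dd5, 27d7821, 956f12a}.
956f12a is among them, so fast-forward is possible.

Yes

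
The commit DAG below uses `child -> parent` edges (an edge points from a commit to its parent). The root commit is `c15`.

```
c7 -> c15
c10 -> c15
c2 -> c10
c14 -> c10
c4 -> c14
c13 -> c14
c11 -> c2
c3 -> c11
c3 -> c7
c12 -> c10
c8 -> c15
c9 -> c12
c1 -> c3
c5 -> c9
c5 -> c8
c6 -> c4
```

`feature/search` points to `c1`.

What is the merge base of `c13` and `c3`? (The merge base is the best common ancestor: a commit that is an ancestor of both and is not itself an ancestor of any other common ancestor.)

Ancestors of c13: {c10, c13, c14, c15}.
Ancestors of c3: {c10, c11, c15, c2, c3, c7}.
Common ancestors: {c10, c15}.
Among these, c10 is not an ancestor of any other common ancestor — it is the merge base.

c10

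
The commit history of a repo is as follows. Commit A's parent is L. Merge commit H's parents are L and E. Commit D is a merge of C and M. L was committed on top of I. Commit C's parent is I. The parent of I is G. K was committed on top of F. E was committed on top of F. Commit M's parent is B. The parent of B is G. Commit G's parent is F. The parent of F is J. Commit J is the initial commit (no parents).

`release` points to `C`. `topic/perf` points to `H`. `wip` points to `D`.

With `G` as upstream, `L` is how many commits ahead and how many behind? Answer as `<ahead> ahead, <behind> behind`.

Reachable from L: {F, G, I, J, L}.
Reachable from G: {F, G, J}.
Only in L's history (ahead): {I, L} — 2.
Only in G's history (behind): {} — 0.

2 ahead, 0 behind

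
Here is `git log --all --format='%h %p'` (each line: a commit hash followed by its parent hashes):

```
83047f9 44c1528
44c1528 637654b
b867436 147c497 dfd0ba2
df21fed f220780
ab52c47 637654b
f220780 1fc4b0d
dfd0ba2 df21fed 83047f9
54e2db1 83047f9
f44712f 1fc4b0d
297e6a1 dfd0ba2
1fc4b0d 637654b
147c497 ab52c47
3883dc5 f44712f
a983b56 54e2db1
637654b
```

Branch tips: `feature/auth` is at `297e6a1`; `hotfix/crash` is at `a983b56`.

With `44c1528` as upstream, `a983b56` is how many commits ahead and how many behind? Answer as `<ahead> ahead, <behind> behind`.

3 ahead, 0 behind

Reachable from a983b56: {44c1528, 54e2db1, 637654b, 83047f9, a983b56}.
Reachable from 44c1528: {44c1528, 637654b}.
Only in a983b56's history (ahead): {54e2db1, 83047f9, a983b56} — 3.
Only in 44c1528's history (behind): {} — 0.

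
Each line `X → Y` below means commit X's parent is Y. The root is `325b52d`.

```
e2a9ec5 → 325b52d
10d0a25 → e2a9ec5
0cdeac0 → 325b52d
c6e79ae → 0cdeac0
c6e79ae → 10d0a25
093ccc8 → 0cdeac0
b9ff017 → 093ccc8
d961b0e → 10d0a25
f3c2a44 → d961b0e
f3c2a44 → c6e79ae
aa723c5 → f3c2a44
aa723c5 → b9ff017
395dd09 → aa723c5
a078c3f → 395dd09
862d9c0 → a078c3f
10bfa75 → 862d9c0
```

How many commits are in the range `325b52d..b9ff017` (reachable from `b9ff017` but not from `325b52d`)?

3

Reachable from b9ff017: {093ccc8, 0cdeac0, 325b52d, b9ff017}.
Reachable from 325b52d: {325b52d}.
In b9ff017's history but not 325b52d's: {093ccc8, 0cdeac0, b9ff017} — 3 commits.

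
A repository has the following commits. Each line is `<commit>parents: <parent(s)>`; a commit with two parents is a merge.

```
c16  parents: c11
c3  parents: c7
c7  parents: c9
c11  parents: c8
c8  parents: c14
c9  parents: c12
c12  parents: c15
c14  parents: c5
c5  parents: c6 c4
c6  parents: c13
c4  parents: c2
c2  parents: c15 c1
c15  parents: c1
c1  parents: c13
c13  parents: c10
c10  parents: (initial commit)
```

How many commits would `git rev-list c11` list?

11

Walking parent pointers from c11: reachable set = {c1, c10, c11, c13, c14, c15, c2, c4, c5, c6, c8}.
That is 11 commits.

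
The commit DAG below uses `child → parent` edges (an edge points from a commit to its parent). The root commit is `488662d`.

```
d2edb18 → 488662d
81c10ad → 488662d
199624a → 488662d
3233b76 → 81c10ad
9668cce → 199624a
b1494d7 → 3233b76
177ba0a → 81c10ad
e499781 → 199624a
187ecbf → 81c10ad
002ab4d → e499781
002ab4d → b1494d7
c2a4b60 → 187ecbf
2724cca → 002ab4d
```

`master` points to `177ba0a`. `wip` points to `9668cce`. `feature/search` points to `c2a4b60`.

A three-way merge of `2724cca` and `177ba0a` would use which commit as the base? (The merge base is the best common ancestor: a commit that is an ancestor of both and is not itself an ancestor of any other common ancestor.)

81c10ad

Ancestors of 2724cca: {002ab4d, 199624a, 2724cca, 3233b76, 488662d, 81c10ad, b1494d7, e499781}.
Ancestors of 177ba0a: {177ba0a, 488662d, 81c10ad}.
Common ancestors: {488662d, 81c10ad}.
Among these, 81c10ad is not an ancestor of any other common ancestor — it is the merge base.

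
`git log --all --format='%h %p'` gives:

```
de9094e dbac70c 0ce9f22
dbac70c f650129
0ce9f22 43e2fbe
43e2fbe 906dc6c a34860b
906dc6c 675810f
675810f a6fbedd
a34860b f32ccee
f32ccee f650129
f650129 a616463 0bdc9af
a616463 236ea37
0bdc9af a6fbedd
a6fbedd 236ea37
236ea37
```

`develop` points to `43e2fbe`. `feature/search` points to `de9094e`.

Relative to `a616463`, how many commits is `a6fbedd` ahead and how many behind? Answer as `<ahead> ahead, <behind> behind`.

1 ahead, 1 behind

Reachable from a6fbedd: {236ea37, a6fbedd}.
Reachable from a616463: {236ea37, a616463}.
Only in a6fbedd's history (ahead): {a6fbedd} — 1.
Only in a616463's history (behind): {a616463} — 1.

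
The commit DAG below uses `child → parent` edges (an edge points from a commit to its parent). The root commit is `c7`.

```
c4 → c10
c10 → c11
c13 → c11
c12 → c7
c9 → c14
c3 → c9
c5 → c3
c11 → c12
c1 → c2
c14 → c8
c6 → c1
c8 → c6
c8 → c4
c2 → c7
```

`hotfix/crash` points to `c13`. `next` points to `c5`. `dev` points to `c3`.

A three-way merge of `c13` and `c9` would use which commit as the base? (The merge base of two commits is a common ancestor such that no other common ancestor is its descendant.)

c11

Ancestors of c13: {c11, c12, c13, c7}.
Ancestors of c9: {c1, c10, c11, c12, c14, c2, c4, c6, c7, c8, c9}.
Common ancestors: {c11, c12, c7}.
Among these, c11 is not an ancestor of any other common ancestor — it is the merge base.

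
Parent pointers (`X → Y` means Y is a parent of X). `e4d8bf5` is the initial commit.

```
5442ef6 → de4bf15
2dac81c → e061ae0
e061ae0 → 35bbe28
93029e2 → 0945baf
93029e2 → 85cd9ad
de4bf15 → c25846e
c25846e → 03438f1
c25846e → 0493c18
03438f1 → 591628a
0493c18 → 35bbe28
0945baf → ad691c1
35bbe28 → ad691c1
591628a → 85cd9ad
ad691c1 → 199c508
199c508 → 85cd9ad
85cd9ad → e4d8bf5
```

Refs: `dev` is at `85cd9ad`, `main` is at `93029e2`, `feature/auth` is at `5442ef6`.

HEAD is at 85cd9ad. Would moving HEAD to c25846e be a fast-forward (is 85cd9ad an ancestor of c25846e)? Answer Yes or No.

A fast-forward from 85cd9ad to c25846e is possible iff 85cd9ad is an ancestor of c25846e.
Ancestors of c25846e: {03438f1, 0493c18, 199c508, 35bbe28, 591628a, 85cd9ad, ad691c1, c25846e, e4d8bf5}.
85cd9ad is among them, so fast-forward is possible.

Yes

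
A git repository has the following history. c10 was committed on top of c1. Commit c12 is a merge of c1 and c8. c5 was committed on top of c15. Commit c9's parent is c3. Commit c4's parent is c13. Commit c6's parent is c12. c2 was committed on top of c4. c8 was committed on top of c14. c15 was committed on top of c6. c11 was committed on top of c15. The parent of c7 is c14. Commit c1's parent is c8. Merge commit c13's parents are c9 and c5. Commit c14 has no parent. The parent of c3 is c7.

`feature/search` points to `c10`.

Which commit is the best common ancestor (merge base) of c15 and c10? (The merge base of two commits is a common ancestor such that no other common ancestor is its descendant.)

Ancestors of c15: {c1, c12, c14, c15, c6, c8}.
Ancestors of c10: {c1, c10, c14, c8}.
Common ancestors: {c1, c14, c8}.
Among these, c1 is not an ancestor of any other common ancestor — it is the merge base.

c1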